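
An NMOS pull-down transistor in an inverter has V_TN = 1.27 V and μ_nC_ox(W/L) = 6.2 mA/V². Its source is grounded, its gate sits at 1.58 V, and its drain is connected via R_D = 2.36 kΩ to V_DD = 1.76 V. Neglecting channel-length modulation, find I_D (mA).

I_D = 0.298 mA

V_GS = V_G = 1.58 V, so V_ov = 1.58 − 1.27 = 0.31 V.
Assume saturation: I_D = ½ k_n V_ov² = 0.5 × 6.2 × 0.31² = 0.298 mA, giving V_DS = V_DD − I_D R_D = 1.76 − 0.298 × 2.36 = 1.06 V.
V_DS = 1.06 V ≥ V_ov = 0.31 V, confirming saturation.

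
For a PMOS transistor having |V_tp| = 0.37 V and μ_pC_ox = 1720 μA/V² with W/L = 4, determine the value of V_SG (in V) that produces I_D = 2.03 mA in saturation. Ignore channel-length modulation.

k_p = μ_pC_ox · (W/L) = 6.88 mA/V².
In saturation I_D = ½ k_p (V_SG − |V_tp|)², so V_SG − |V_tp| = √(2 I_D / k_p) = √(2 × 2.03 / 6.88) = 0.768 V.
V_SG = 0.37 + 0.768 = 1.14 V.

V_SG = 1.14 V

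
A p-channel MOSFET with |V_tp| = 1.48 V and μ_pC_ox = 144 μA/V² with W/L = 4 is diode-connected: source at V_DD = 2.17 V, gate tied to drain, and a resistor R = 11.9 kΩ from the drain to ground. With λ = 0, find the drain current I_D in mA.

With gate tied to drain, V_SG = V_SD ≥ V_SG − |V_tp|, so the device is in saturation.
k_p = μ_pC_ox · (W/L) = 0.576 mA/V².
KCL at the drain: ½ k_p (V_SG − |V_tp|)² = (V_DD − V_SG)/R.
Let x = V_SG − 1.48. Then 3.43 x² + x − 0.69 = 0, giving x = 0.326 V (positive root), so V_SG = 1.81 V.
I_D = (V_DD − V_SG)/R = (2.17 − 1.81) / 11.9 = 0.0306 mA.

I_D = 0.0306 mA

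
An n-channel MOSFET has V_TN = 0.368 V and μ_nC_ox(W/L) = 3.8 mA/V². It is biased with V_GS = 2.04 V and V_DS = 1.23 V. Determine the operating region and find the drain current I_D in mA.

Triode; I_D = 4.94 mA

V_ov = V_GS − V_TN = 2.04 − 0.368 = 1.67 V.
Since V_DS = 1.23 V < V_ov = 1.67 V, the device is in the triode region.
I_D = k_n [V_ov · V_DS − ½ V_DS²] = 3.8 × [1.67 × 1.23 − 0.5 × 1.23²] = 4.94 mA.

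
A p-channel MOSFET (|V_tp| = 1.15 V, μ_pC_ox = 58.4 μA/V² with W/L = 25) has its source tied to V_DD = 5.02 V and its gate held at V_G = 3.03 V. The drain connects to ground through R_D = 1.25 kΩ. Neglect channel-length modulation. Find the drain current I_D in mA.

V_SG = V_DD − V_G = 5.02 − 3.03 = 1.99 V, so V_ov = 1.99 − 1.15 = 0.84 V.
k_p = μ_pC_ox · (W/L) = 1.46 mA/V².
Assume saturation: I_D = ½ k_p V_ov² = 0.5 × 1.46 × 0.84² = 0.515 mA, giving V_SD = V_DD − I_D R_D = 5.02 − 0.515 × 1.25 = 4.38 V.
V_SD = 4.38 V ≥ V_ov = 0.84 V, confirming saturation.

I_D = 0.515 mA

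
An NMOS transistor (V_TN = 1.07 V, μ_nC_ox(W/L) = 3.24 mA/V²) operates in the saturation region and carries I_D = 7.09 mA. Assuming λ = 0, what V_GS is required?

In saturation I_D = ½ k_n (V_GS − V_TN)², so V_GS − V_TN = √(2 I_D / k_n) = √(2 × 7.09 / 3.24) = 2.09 V.
V_GS = 1.07 + 2.09 = 3.16 V.

V_GS = 3.16 V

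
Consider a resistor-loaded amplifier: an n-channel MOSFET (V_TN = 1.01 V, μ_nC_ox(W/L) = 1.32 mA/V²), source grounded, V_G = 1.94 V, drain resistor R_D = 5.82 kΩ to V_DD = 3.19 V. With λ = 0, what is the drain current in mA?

I_D = 0.459 mA

V_GS = V_G = 1.94 V, so V_ov = 1.94 − 1.01 = 0.93 V.
Assume saturation: I_D = ½ k_n V_ov² = 0.5 × 1.32 × 0.93² = 0.571 mA, giving V_DS = V_DD − I_D R_D = 3.19 − 0.571 × 5.82 = -0.132 V.
But -0.132 V < V_ov = 0.93 V, so the device is actually in triode.
In triode I_D = k_n[V_ov V_DS − ½ V_DS²] and I_D = (V_DD − V_DS)/R_D. Equating: 3.84 V_DS² − 8.145 V_DS + 3.19 = 0, giving V_DS = 0.518 V (the root below V_ov).
I_D = (3.19 − 0.518) / 5.82 = 0.459 mA.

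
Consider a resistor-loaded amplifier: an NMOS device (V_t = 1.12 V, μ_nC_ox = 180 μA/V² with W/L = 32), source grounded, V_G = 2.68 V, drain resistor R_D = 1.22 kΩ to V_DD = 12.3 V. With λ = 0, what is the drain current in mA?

V_GS = V_G = 2.68 V, so V_ov = 2.68 − 1.12 = 1.56 V.
k_n = μ_nC_ox · (W/L) = 5.76 mA/V².
Assume saturation: I_D = ½ k_n V_ov² = 0.5 × 5.76 × 1.56² = 7.01 mA, giving V_DS = V_DD − I_D R_D = 12.3 − 7.01 × 1.22 = 3.75 V.
V_DS = 3.75 V ≥ V_ov = 1.56 V, confirming saturation.

I_D = 7.01 mA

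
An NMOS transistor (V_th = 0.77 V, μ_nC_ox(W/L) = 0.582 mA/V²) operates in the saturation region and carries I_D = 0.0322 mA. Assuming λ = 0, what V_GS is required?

In saturation I_D = ½ k_n (V_GS − V_th)², so V_GS − V_th = √(2 I_D / k_n) = √(2 × 0.0322 / 0.582) = 0.333 V.
V_GS = 0.77 + 0.333 = 1.1 V.

V_GS = 1.10 V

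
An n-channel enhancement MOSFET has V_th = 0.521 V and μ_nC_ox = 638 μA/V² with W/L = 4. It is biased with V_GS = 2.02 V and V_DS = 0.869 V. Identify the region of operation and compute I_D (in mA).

Triode; I_D = 2.36 mA

k_n = μ_nC_ox · (W/L) = 2.552 mA/V².
V_ov = V_GS − V_th = 2.02 − 0.521 = 1.5 V.
Since V_DS = 0.869 V < V_ov = 1.5 V, the device is in the triode region.
I_D = k_n [V_ov · V_DS − ½ V_DS²] = 2.552 × [1.5 × 0.869 − 0.5 × 0.869²] = 2.36 mA.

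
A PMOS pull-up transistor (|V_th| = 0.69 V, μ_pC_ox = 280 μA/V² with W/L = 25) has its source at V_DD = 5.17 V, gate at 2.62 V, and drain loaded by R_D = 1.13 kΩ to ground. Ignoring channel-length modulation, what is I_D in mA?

I_D = 4.25 mA

V_SG = V_DD − V_G = 5.17 − 2.62 = 2.55 V, so V_ov = 2.55 − 0.69 = 1.86 V.
k_p = μ_pC_ox · (W/L) = 7 mA/V².
Assume saturation: I_D = ½ k_p V_ov² = 0.5 × 7 × 1.86² = 12.1 mA, giving V_SD = V_DD − I_D R_D = 5.17 − 12.1 × 1.13 = -8.51 V.
But -8.51 V < V_ov = 1.86 V, so the device is actually in triode.
In triode I_D = k_p[V_ov V_SD − ½ V_SD²] and I_D = (V_DD − V_SD)/R_D. Equating: 3.95 V_SD² − 15.71 V_SD + 5.17 = 0, giving V_SD = 0.362 V (the root below V_ov).
I_D = (5.17 − 0.362) / 1.13 = 4.25 mA.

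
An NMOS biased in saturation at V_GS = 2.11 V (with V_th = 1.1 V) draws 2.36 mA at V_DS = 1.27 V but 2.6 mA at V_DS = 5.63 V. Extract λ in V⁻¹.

λ = 0.0240 V⁻¹

With V_GS fixed, I_D ∝ (1 + λ V_DS) in saturation, so I_D2/I_D1 = (1 + λ V_DS2)/(1 + λ V_DS1).
2.6/2.36 = 1.102 = (1 + 5.63 λ)/(1 + 1.27 λ).
Solving: λ (I_D1 V_DS2 − I_D2 V_DS1) = I_D2 − I_D1, so λ = (2.6 − 2.36) / (2.36 × 5.63 − 2.6 × 1.27) = 0.24 / 9.98 = 0.024 V⁻¹.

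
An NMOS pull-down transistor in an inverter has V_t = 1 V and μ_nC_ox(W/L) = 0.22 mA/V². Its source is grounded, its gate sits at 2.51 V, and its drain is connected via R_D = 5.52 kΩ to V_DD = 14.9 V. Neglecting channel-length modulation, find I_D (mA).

V_GS = V_G = 2.51 V, so V_ov = 2.51 − 1 = 1.51 V.
Assume saturation: I_D = ½ k_n V_ov² = 0.5 × 0.22 × 1.51² = 0.251 mA, giving V_DS = V_DD − I_D R_D = 14.9 − 0.251 × 5.52 = 13.5 V.
V_DS = 13.5 V ≥ V_ov = 1.51 V, confirming saturation.

I_D = 0.251 mA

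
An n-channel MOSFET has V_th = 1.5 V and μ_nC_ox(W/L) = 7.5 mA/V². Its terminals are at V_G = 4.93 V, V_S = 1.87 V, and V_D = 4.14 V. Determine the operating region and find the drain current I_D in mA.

V_GS = V_G − V_S = 4.93 − 1.87 = 3.06 V; V_DS = V_D − V_S = 4.14 − 1.87 = 2.27 V.
V_ov = V_GS − V_th = 3.06 − 1.5 = 1.56 V.
Since V_DS = 2.27 V ≥ V_ov = 1.56 V, the device is in saturation.
I_D = ½ k_n V_ov² = 0.5 × 7.5 × 1.56² = 9.13 mA.

Saturation; I_D = 9.13 mA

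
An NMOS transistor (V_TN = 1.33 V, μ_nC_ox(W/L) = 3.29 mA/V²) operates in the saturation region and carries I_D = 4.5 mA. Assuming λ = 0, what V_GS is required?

V_GS = 2.98 V

In saturation I_D = ½ k_n (V_GS − V_TN)², so V_GS − V_TN = √(2 I_D / k_n) = √(2 × 4.5 / 3.29) = 1.65 V.
V_GS = 1.33 + 1.65 = 2.98 V.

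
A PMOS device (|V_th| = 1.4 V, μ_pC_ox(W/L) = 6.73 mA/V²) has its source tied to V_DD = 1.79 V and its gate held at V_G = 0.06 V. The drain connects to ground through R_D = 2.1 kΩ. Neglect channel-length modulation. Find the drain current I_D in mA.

V_SG = V_DD − V_G = 1.79 − 0.06 = 1.73 V, so V_ov = 1.73 − 1.4 = 0.33 V.
Assume saturation: I_D = ½ k_p V_ov² = 0.5 × 6.73 × 0.33² = 0.366 mA, giving V_SD = V_DD − I_D R_D = 1.79 − 0.366 × 2.1 = 1.02 V.
V_SD = 1.02 V ≥ V_ov = 0.33 V, confirming saturation.

I_D = 0.366 mA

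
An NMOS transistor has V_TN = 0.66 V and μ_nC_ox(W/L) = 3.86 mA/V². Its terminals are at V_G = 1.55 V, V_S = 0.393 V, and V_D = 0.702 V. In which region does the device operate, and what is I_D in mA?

V_GS = V_G − V_S = 1.55 − 0.393 = 1.16 V; V_DS = V_D − V_S = 0.702 − 0.393 = 0.309 V.
V_ov = V_GS − V_TN = 1.16 − 0.66 = 0.497 V.
Since V_DS = 0.309 V < V_ov = 0.497 V, the device is in the triode region.
I_D = k_n [V_ov · V_DS − ½ V_DS²] = 3.86 × [0.497 × 0.309 − 0.5 × 0.309²] = 0.409 mA.

Triode; I_D = 0.409 mA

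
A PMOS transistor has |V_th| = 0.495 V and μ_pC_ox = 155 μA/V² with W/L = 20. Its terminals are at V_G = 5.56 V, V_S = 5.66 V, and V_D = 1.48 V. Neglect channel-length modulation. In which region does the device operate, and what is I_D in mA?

V_SG = V_S − V_G = 5.66 − 5.56 = 0.1 V; V_SD = V_S − V_D = 5.66 − 1.48 = 4.18 V.
V_SG = 0.1 V < |V_th| = 0.495 V, so the transistor is in cutoff.

Cutoff; I_D = 0 mA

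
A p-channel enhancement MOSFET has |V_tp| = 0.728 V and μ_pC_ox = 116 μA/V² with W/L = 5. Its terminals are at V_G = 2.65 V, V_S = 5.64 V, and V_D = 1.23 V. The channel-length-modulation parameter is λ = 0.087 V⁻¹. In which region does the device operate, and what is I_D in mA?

V_SG = V_S − V_G = 5.64 − 2.65 = 2.99 V; V_SD = V_S − V_D = 5.64 − 1.23 = 4.41 V.
k_p = μ_pC_ox · (W/L) = 0.58 mA/V².
V_ov = V_SG − |V_tp| = 2.99 − 0.728 = 2.26 V.
Since V_SD = 4.41 V ≥ V_ov = 2.26 V, the device is in saturation.
I_D = ½ k_p V_ov² (1 + λ V_SD) = 0.5 × 0.58 × 2.26² × (1 + 0.087 × 4.41) = 2.05 mA.

Saturation; I_D = 2.05 mA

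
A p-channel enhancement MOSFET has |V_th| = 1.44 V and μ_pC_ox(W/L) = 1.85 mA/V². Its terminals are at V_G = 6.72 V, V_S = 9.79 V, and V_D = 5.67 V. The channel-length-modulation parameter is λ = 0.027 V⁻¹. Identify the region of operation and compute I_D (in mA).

V_SG = V_S − V_G = 9.79 − 6.72 = 3.07 V; V_SD = V_S − V_D = 9.79 − 5.67 = 4.12 V.
V_ov = V_SG − |V_th| = 3.07 − 1.44 = 1.63 V.
Since V_SD = 4.12 V ≥ V_ov = 1.63 V, the device is in saturation.
I_D = ½ k_p V_ov² (1 + λ V_SD) = 0.5 × 1.85 × 1.63² × (1 + 0.027 × 4.12) = 2.73 mA.

Saturation; I_D = 2.73 mA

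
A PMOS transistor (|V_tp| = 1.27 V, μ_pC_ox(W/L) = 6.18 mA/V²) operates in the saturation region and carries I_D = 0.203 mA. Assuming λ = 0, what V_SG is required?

In saturation I_D = ½ k_p (V_SG − |V_tp|)², so V_SG − |V_tp| = √(2 I_D / k_p) = √(2 × 0.203 / 6.18) = 0.256 V.
V_SG = 1.27 + 0.256 = 1.53 V.

V_SG = 1.53 V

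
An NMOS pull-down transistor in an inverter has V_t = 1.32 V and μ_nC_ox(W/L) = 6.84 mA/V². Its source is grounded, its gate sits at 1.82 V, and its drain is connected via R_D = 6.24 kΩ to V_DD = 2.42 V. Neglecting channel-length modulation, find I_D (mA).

I_D = 0.368 mA

V_GS = V_G = 1.82 V, so V_ov = 1.82 − 1.32 = 0.5 V.
Assume saturation: I_D = ½ k_n V_ov² = 0.5 × 6.84 × 0.5² = 0.855 mA, giving V_DS = V_DD − I_D R_D = 2.42 − 0.855 × 6.24 = -2.92 V.
But -2.92 V < V_ov = 0.5 V, so the device is actually in triode.
In triode I_D = k_n[V_ov V_DS − ½ V_DS²] and I_D = (V_DD − V_DS)/R_D. Equating: 21.3 V_DS² − 22.34 V_DS + 2.42 = 0, giving V_DS = 0.123 V (the root below V_ov).
I_D = (2.42 − 0.123) / 6.24 = 0.368 mA.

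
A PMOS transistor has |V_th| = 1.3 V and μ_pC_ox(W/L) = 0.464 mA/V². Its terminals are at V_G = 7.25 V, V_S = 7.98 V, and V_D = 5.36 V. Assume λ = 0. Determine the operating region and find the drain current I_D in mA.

V_SG = V_S − V_G = 7.98 − 7.25 = 0.73 V; V_SD = V_S − V_D = 7.98 − 5.36 = 2.62 V.
V_SG = 0.73 V < |V_th| = 1.3 V, so the transistor is in cutoff.

Cutoff; I_D = 0 mA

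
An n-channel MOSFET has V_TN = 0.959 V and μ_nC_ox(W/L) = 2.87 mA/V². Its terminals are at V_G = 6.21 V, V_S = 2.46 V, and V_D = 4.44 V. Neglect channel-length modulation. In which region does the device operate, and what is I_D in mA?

V_GS = V_G − V_S = 6.21 − 2.46 = 3.75 V; V_DS = V_D − V_S = 4.44 − 2.46 = 1.98 V.
V_ov = V_GS − V_TN = 3.75 − 0.959 = 2.79 V.
Since V_DS = 1.98 V < V_ov = 2.79 V, the device is in the triode region.
I_D = k_n [V_ov · V_DS − ½ V_DS²] = 2.87 × [2.79 × 1.98 − 0.5 × 1.98²] = 10.2 mA.

Triode; I_D = 10.2 mA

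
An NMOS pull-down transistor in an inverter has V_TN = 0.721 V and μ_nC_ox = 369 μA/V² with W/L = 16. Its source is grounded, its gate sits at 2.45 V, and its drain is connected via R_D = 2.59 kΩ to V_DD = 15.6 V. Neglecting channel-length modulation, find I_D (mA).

I_D = 5.75 mA

V_GS = V_G = 2.45 V, so V_ov = 2.45 − 0.721 = 1.73 V.
k_n = μ_nC_ox · (W/L) = 5.904 mA/V².
Assume saturation: I_D = ½ k_n V_ov² = 0.5 × 5.904 × 1.73² = 8.82 mA, giving V_DS = V_DD − I_D R_D = 15.6 − 8.82 × 2.59 = -7.26 V.
But -7.26 V < V_ov = 1.73 V, so the device is actually in triode.
In triode I_D = k_n[V_ov V_DS − ½ V_DS²] and I_D = (V_DD − V_DS)/R_D. Equating: 7.65 V_DS² − 27.44 V_DS + 15.6 = 0, giving V_DS = 0.708 V (the root below V_ov).
I_D = (15.6 − 0.708) / 2.59 = 5.75 mA.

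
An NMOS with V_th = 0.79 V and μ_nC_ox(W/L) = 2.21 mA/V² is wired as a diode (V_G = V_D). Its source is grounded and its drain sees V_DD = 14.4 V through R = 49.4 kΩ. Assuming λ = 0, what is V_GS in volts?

With gate tied to drain, V_GS = V_DS ≥ V_GS − V_th, so the device is in saturation.
KCL at the drain: ½ k_n (V_GS − V_th)² = (V_DD − V_GS)/R.
Let x = V_GS − 0.79. Then 54.6 x² + x − 13.61 = 0, giving x = 0.49 V (positive root), so V_GS = 1.28 V.
I_D = (V_DD − V_GS)/R = (14.4 − 1.28) / 49.4 = 0.266 mA.

V_GS = 1.28 V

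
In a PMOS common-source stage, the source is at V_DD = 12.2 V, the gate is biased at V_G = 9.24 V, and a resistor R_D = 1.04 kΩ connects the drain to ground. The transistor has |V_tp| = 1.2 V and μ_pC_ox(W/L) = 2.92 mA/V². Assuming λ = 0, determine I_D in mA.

I_D = 4.52 mA

V_SG = V_DD − V_G = 12.2 − 9.24 = 2.96 V, so V_ov = 2.96 − 1.2 = 1.76 V.
Assume saturation: I_D = ½ k_p V_ov² = 0.5 × 2.92 × 1.76² = 4.52 mA, giving V_SD = V_DD − I_D R_D = 12.2 − 4.52 × 1.04 = 7.5 V.
V_SD = 7.5 V ≥ V_ov = 1.76 V, confirming saturation.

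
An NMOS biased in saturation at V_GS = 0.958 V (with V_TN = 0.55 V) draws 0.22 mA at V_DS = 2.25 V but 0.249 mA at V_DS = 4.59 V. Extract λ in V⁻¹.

With V_GS fixed, I_D ∝ (1 + λ V_DS) in saturation, so I_D2/I_D1 = (1 + λ V_DS2)/(1 + λ V_DS1).
0.249/0.22 = 1.132 = (1 + 4.59 λ)/(1 + 2.25 λ).
Solving: λ (I_D1 V_DS2 − I_D2 V_DS1) = I_D2 − I_D1, so λ = (0.249 − 0.22) / (0.22 × 4.59 − 0.249 × 2.25) = 0.029 / 0.45 = 0.0645 V⁻¹.

λ = 0.0645 V⁻¹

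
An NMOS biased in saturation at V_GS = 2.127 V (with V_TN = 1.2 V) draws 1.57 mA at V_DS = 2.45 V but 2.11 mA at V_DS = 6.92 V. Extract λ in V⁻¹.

λ = 0.0948 V⁻¹

With V_GS fixed, I_D ∝ (1 + λ V_DS) in saturation, so I_D2/I_D1 = (1 + λ V_DS2)/(1 + λ V_DS1).
2.11/1.57 = 1.344 = (1 + 6.92 λ)/(1 + 2.45 λ).
Solving: λ (I_D1 V_DS2 − I_D2 V_DS1) = I_D2 − I_D1, so λ = (2.11 − 1.57) / (1.57 × 6.92 − 2.11 × 2.45) = 0.54 / 5.69 = 0.0948 V⁻¹.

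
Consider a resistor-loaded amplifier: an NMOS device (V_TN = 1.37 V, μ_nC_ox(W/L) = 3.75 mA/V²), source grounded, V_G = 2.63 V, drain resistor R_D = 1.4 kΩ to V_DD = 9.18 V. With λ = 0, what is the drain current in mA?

I_D = 2.98 mA

V_GS = V_G = 2.63 V, so V_ov = 2.63 − 1.37 = 1.26 V.
Assume saturation: I_D = ½ k_n V_ov² = 0.5 × 3.75 × 1.26² = 2.98 mA, giving V_DS = V_DD − I_D R_D = 9.18 − 2.98 × 1.4 = 5.01 V.
V_DS = 5.01 V ≥ V_ov = 1.26 V, confirming saturation.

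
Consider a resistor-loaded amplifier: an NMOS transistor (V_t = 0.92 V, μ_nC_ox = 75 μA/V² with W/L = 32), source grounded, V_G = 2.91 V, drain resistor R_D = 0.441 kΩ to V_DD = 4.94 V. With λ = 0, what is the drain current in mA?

I_D = 4.75 mA

V_GS = V_G = 2.91 V, so V_ov = 2.91 − 0.92 = 1.99 V.
k_n = μ_nC_ox · (W/L) = 2.4 mA/V².
Assume saturation: I_D = ½ k_n V_ov² = 0.5 × 2.4 × 1.99² = 4.75 mA, giving V_DS = V_DD − I_D R_D = 4.94 − 4.75 × 0.441 = 2.84 V.
V_DS = 2.84 V ≥ V_ov = 1.99 V, confirming saturation.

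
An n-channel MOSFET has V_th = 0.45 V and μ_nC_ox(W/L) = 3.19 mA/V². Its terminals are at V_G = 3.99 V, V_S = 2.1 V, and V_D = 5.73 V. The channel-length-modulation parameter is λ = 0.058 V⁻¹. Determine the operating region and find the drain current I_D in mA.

V_GS = V_G − V_S = 3.99 − 2.1 = 1.89 V; V_DS = V_D − V_S = 5.73 − 2.1 = 3.63 V.
V_ov = V_GS − V_th = 1.89 − 0.45 = 1.44 V.
Since V_DS = 3.63 V ≥ V_ov = 1.44 V, the device is in saturation.
I_D = ½ k_n V_ov² (1 + λ V_DS) = 0.5 × 3.19 × 1.44² × (1 + 0.058 × 3.63) = 4 mA.

Saturation; I_D = 4.00 mA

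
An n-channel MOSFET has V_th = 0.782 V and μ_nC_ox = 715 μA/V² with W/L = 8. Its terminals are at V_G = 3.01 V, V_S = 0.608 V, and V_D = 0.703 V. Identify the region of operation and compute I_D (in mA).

Triode; I_D = 0.854 mA

V_GS = V_G − V_S = 3.01 − 0.608 = 2.4 V; V_DS = V_D − V_S = 0.703 − 0.608 = 0.095 V.
k_n = μ_nC_ox · (W/L) = 5.72 mA/V².
V_ov = V_GS − V_th = 2.4 − 0.782 = 1.62 V.
Since V_DS = 0.095 V < V_ov = 1.62 V, the device is in the triode region.
I_D = k_n [V_ov · V_DS − ½ V_DS²] = 5.72 × [1.62 × 0.095 − 0.5 × 0.095²] = 0.854 mA.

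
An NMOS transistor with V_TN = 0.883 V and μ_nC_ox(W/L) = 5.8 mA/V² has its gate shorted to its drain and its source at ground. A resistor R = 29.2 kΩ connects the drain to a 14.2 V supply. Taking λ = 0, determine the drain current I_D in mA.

With gate tied to drain, V_GS = V_DS ≥ V_GS − V_TN, so the device is in saturation.
KCL at the drain: ½ k_n (V_GS − V_TN)² = (V_DD − V_GS)/R.
Let x = V_GS − 0.883. Then 84.7 x² + x − 13.32 = 0, giving x = 0.391 V (positive root), so V_GS = 1.27 V.
I_D = (V_DD − V_GS)/R = (14.2 − 1.27) / 29.2 = 0.443 mA.

I_D = 0.443 mA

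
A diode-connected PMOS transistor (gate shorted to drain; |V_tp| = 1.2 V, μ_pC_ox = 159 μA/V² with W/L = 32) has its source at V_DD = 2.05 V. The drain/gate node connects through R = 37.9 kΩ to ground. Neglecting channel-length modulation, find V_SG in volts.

With gate tied to drain, V_SG = V_SD ≥ V_SG − |V_tp|, so the device is in saturation.
k_p = μ_pC_ox · (W/L) = 5.088 mA/V².
KCL at the drain: ½ k_p (V_SG − |V_tp|)² = (V_DD − V_SG)/R.
Let x = V_SG − 1.2. Then 96.4 x² + x − 0.85 = 0, giving x = 0.0888 V (positive root), so V_SG = 1.29 V.
I_D = (V_DD − V_SG)/R = (2.05 − 1.29) / 37.9 = 0.0201 mA.

V_SG = 1.29 V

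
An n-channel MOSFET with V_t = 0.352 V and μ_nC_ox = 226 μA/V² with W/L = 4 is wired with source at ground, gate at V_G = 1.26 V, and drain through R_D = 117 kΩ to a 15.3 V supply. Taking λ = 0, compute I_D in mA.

I_D = 0.129 mA

V_GS = V_G = 1.26 V, so V_ov = 1.26 − 0.352 = 0.908 V.
k_n = μ_nC_ox · (W/L) = 0.904 mA/V².
Assume saturation: I_D = ½ k_n V_ov² = 0.5 × 0.904 × 0.908² = 0.373 mA, giving V_DS = V_DD − I_D R_D = 15.3 − 0.373 × 117 = -28.3 V.
But -28.3 V < V_ov = 0.908 V, so the device is actually in triode.
In triode I_D = k_n[V_ov V_DS − ½ V_DS²] and I_D = (V_DD − V_DS)/R_D. Equating: 52.9 V_DS² − 97.04 V_DS + 15.3 = 0, giving V_DS = 0.174 V (the root below V_ov).
I_D = (15.3 − 0.174) / 117 = 0.129 mA.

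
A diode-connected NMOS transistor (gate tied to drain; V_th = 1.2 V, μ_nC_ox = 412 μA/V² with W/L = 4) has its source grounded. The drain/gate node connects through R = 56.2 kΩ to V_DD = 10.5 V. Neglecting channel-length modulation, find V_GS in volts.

V_GS = 1.64 V

With gate tied to drain, V_GS = V_DS ≥ V_GS − V_th, so the device is in saturation.
k_n = μ_nC_ox · (W/L) = 1.648 mA/V².
KCL at the drain: ½ k_n (V_GS − V_th)² = (V_DD − V_GS)/R.
Let x = V_GS − 1.2. Then 46.3 x² + x − 9.3 = 0, giving x = 0.437 V (positive root), so V_GS = 1.64 V.
I_D = (V_DD − V_GS)/R = (10.5 − 1.64) / 56.2 = 0.158 mA.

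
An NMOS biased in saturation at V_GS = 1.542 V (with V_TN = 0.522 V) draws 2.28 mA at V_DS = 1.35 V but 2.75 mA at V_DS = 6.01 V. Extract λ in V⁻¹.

λ = 0.0470 V⁻¹

With V_GS fixed, I_D ∝ (1 + λ V_DS) in saturation, so I_D2/I_D1 = (1 + λ V_DS2)/(1 + λ V_DS1).
2.75/2.28 = 1.206 = (1 + 6.01 λ)/(1 + 1.35 λ).
Solving: λ (I_D1 V_DS2 − I_D2 V_DS1) = I_D2 − I_D1, so λ = (2.75 − 2.28) / (2.28 × 6.01 − 2.75 × 1.35) = 0.47 / 9.99 = 0.047 V⁻¹.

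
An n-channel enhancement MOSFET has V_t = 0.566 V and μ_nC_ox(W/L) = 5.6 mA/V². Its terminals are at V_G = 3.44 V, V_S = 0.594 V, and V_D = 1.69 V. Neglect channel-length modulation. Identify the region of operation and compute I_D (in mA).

Triode; I_D = 10.6 mA

V_GS = V_G − V_S = 3.44 − 0.594 = 2.85 V; V_DS = V_D − V_S = 1.69 − 0.594 = 1.1 V.
V_ov = V_GS − V_t = 2.85 − 0.566 = 2.28 V.
Since V_DS = 1.1 V < V_ov = 2.28 V, the device is in the triode region.
I_D = k_n [V_ov · V_DS − ½ V_DS²] = 5.6 × [2.28 × 1.1 − 0.5 × 1.1²] = 10.6 mA.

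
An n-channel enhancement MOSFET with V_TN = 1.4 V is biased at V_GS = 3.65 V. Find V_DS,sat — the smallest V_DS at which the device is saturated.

V_DS,sat = 2.25 V

The boundary between triode and saturation is V_DS = V_GS − V_TN = V_ov.
V_ov = 3.65 − 1.4 = 2.25 V.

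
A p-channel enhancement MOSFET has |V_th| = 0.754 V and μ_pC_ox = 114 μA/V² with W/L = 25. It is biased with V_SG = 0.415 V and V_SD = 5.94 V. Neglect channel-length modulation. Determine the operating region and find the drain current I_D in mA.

V_SG = 0.415 V < |V_th| = 0.754 V, so the transistor is in cutoff.

Cutoff; I_D = 0 mA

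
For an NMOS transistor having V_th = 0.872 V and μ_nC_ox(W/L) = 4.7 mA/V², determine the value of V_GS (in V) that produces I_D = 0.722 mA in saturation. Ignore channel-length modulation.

V_GS = 1.43 V

In saturation I_D = ½ k_n (V_GS − V_th)², so V_GS − V_th = √(2 I_D / k_n) = √(2 × 0.722 / 4.7) = 0.554 V.
V_GS = 0.872 + 0.554 = 1.43 V.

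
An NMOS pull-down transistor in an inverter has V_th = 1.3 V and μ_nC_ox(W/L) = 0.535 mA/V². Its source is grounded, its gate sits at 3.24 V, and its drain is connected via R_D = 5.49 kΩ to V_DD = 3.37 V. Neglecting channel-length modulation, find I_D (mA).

V_GS = V_G = 3.24 V, so V_ov = 3.24 − 1.3 = 1.94 V.
Assume saturation: I_D = ½ k_n V_ov² = 0.5 × 0.535 × 1.94² = 1.01 mA, giving V_DS = V_DD − I_D R_D = 3.37 − 1.01 × 5.49 = -2.16 V.
But -2.16 V < V_ov = 1.94 V, so the device is actually in triode.
In triode I_D = k_n[V_ov V_DS − ½ V_DS²] and I_D = (V_DD − V_DS)/R_D. Equating: 1.47 V_DS² − 6.698 V_DS + 3.37 = 0, giving V_DS = 0.576 V (the root below V_ov).
I_D = (3.37 − 0.576) / 5.49 = 0.509 mA.

I_D = 0.509 mA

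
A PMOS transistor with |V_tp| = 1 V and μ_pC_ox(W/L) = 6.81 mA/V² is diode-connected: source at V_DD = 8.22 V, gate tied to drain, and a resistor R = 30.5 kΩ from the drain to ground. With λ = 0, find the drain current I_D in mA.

I_D = 0.228 mA

With gate tied to drain, V_SG = V_SD ≥ V_SG − |V_tp|, so the device is in saturation.
KCL at the drain: ½ k_p (V_SG − |V_tp|)² = (V_DD − V_SG)/R.
Let x = V_SG − 1. Then 104 x² + x − 7.22 = 0, giving x = 0.259 V (positive root), so V_SG = 1.26 V.
I_D = (V_DD − V_SG)/R = (8.22 − 1.26) / 30.5 = 0.228 mA.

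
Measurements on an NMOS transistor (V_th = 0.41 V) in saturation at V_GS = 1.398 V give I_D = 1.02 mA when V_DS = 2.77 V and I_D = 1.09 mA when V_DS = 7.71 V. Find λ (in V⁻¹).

λ = 0.0144 V⁻¹

With V_GS fixed, I_D ∝ (1 + λ V_DS) in saturation, so I_D2/I_D1 = (1 + λ V_DS2)/(1 + λ V_DS1).
1.09/1.02 = 1.069 = (1 + 7.71 λ)/(1 + 2.77 λ).
Solving: λ (I_D1 V_DS2 − I_D2 V_DS1) = I_D2 − I_D1, so λ = (1.09 − 1.02) / (1.02 × 7.71 − 1.09 × 2.77) = 0.07 / 4.84 = 0.0144 V⁻¹.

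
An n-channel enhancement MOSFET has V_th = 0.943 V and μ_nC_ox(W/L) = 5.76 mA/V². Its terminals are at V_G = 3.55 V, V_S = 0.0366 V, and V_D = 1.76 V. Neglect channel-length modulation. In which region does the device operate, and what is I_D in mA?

V_GS = V_G − V_S = 3.55 − 0.0366 = 3.51 V; V_DS = V_D − V_S = 1.76 − 0.0366 = 1.72 V.
V_ov = V_GS − V_th = 3.51 − 0.943 = 2.57 V.
Since V_DS = 1.72 V < V_ov = 2.57 V, the device is in the triode region.
I_D = k_n [V_ov · V_DS − ½ V_DS²] = 5.76 × [2.57 × 1.72 − 0.5 × 1.72²] = 17 mA.

Triode; I_D = 17.0 mA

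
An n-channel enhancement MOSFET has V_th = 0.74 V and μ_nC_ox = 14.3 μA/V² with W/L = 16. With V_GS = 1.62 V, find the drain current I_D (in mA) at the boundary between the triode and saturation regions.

I_D = 0.0886 mA

At the boundary V_DS = V_ov = V_GS − V_th = 1.62 − 0.74 = 0.88 V.
k_n = μ_nC_ox · (W/L) = 0.2288 mA/V².
I_D = ½ k_n V_ov² = 0.5 × 0.2288 × 0.88² = 0.0886 mA.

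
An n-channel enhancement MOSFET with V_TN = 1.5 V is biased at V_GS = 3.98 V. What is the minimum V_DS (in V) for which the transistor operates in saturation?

V_DS,sat = 2.48 V

The boundary between triode and saturation is V_DS = V_GS − V_TN = V_ov.
V_ov = 3.98 − 1.5 = 2.48 V.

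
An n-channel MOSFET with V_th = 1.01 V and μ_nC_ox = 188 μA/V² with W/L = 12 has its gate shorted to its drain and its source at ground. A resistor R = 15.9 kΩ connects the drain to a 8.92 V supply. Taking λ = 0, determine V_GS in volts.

With gate tied to drain, V_GS = V_DS ≥ V_GS − V_th, so the device is in saturation.
k_n = μ_nC_ox · (W/L) = 2.256 mA/V².
KCL at the drain: ½ k_n (V_GS − V_th)² = (V_DD − V_GS)/R.
Let x = V_GS − 1.01. Then 17.9 x² + x − 7.91 = 0, giving x = 0.637 V (positive root), so V_GS = 1.65 V.
I_D = (V_DD − V_GS)/R = (8.92 − 1.65) / 15.9 = 0.457 mA.

V_GS = 1.65 V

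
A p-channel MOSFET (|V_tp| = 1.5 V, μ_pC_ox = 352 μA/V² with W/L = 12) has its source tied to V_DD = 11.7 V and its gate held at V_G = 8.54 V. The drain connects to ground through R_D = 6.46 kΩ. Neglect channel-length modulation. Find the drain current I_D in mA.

V_SG = V_DD − V_G = 11.7 − 8.54 = 3.16 V, so V_ov = 3.16 − 1.5 = 1.66 V.
k_p = μ_pC_ox · (W/L) = 4.224 mA/V².
Assume saturation: I_D = ½ k_p V_ov² = 0.5 × 4.224 × 1.66² = 5.82 mA, giving V_SD = V_DD − I_D R_D = 11.7 − 5.82 × 6.46 = -25.9 V.
But -25.9 V < V_ov = 1.66 V, so the device is actually in triode.
In triode I_D = k_p[V_ov V_SD − ½ V_SD²] and I_D = (V_DD − V_SD)/R_D. Equating: 13.6 V_SD² − 46.3 V_SD + 11.7 = 0, giving V_SD = 0.275 V (the root below V_ov).
I_D = (11.7 − 0.275) / 6.46 = 1.77 mA.

I_D = 1.77 mA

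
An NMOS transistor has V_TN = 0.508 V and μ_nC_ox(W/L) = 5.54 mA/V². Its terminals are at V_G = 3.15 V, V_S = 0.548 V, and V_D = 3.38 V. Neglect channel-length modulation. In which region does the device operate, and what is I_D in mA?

Saturation; I_D = 12.1 mA

V_GS = V_G − V_S = 3.15 − 0.548 = 2.6 V; V_DS = V_D − V_S = 3.38 − 0.548 = 2.83 V.
V_ov = V_GS − V_TN = 2.6 − 0.508 = 2.09 V.
Since V_DS = 2.83 V ≥ V_ov = 2.09 V, the device is in saturation.
I_D = ½ k_n V_ov² = 0.5 × 5.54 × 2.09² = 12.1 mA.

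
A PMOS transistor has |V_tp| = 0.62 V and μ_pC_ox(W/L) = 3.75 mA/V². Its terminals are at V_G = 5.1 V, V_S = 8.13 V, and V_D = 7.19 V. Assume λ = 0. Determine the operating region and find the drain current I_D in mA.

Triode; I_D = 6.84 mA

V_SG = V_S − V_G = 8.13 − 5.1 = 3.03 V; V_SD = V_S − V_D = 8.13 − 7.19 = 0.94 V.
V_ov = V_SG − |V_tp| = 3.03 − 0.62 = 2.41 V.
Since V_SD = 0.94 V < V_ov = 2.41 V, the device is in the triode region.
I_D = k_p [V_ov · V_SD − ½ V_SD²] = 3.75 × [2.41 × 0.94 − 0.5 × 0.94²] = 6.84 mA.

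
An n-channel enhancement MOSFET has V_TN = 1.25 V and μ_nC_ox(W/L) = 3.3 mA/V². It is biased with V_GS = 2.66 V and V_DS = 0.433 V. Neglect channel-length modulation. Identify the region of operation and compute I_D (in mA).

Triode; I_D = 1.71 mA

V_ov = V_GS − V_TN = 2.66 − 1.25 = 1.41 V.
Since V_DS = 0.433 V < V_ov = 1.41 V, the device is in the triode region.
I_D = k_n [V_ov · V_DS − ½ V_DS²] = 3.3 × [1.41 × 0.433 − 0.5 × 0.433²] = 1.71 mA.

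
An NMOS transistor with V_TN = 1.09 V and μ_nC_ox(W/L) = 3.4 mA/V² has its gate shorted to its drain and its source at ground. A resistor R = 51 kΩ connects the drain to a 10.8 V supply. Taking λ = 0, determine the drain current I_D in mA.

With gate tied to drain, V_GS = V_DS ≥ V_GS − V_TN, so the device is in saturation.
KCL at the drain: ½ k_n (V_GS − V_TN)² = (V_DD − V_GS)/R.
Let x = V_GS − 1.09. Then 86.7 x² + x − 9.71 = 0, giving x = 0.329 V (positive root), so V_GS = 1.42 V.
I_D = (V_DD − V_GS)/R = (10.8 − 1.42) / 51 = 0.184 mA.

I_D = 0.184 mA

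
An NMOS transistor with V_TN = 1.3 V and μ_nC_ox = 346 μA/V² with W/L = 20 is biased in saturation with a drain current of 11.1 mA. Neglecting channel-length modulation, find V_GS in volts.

V_GS = 3.09 V

k_n = μ_nC_ox · (W/L) = 6.92 mA/V².
In saturation I_D = ½ k_n (V_GS − V_TN)², so V_GS − V_TN = √(2 I_D / k_n) = √(2 × 11.1 / 6.92) = 1.79 V.
V_GS = 1.3 + 1.79 = 3.09 V.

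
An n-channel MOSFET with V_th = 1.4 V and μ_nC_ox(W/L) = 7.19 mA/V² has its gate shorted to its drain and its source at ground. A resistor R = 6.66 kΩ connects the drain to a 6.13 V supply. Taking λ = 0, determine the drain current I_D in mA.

I_D = 0.647 mA

With gate tied to drain, V_GS = V_DS ≥ V_GS − V_th, so the device is in saturation.
KCL at the drain: ½ k_n (V_GS − V_th)² = (V_DD − V_GS)/R.
Let x = V_GS − 1.4. Then 23.9 x² + x − 4.73 = 0, giving x = 0.424 V (positive root), so V_GS = 1.82 V.
I_D = (V_DD − V_GS)/R = (6.13 − 1.82) / 6.66 = 0.647 mA.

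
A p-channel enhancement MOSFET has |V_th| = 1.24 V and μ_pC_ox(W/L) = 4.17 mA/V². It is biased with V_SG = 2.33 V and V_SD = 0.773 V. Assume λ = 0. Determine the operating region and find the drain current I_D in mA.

V_ov = V_SG − |V_th| = 2.33 − 1.24 = 1.09 V.
Since V_SD = 0.773 V < V_ov = 1.09 V, the device is in the triode region.
I_D = k_p [V_ov · V_SD − ½ V_SD²] = 4.17 × [1.09 × 0.773 − 0.5 × 0.773²] = 2.27 mA.

Triode; I_D = 2.27 mA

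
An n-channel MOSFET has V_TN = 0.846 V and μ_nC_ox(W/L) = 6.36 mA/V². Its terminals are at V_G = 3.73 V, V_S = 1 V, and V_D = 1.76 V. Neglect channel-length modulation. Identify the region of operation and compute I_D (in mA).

Triode; I_D = 7.27 mA

V_GS = V_G − V_S = 3.73 − 1 = 2.73 V; V_DS = V_D − V_S = 1.76 − 1 = 0.76 V.
V_ov = V_GS − V_TN = 2.73 − 0.846 = 1.88 V.
Since V_DS = 0.76 V < V_ov = 1.88 V, the device is in the triode region.
I_D = k_n [V_ov · V_DS − ½ V_DS²] = 6.36 × [1.88 × 0.76 − 0.5 × 0.76²] = 7.27 mA.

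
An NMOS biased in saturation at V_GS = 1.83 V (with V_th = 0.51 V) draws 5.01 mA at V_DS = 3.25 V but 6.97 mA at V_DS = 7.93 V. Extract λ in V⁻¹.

With V_GS fixed, I_D ∝ (1 + λ V_DS) in saturation, so I_D2/I_D1 = (1 + λ V_DS2)/(1 + λ V_DS1).
6.97/5.01 = 1.391 = (1 + 7.93 λ)/(1 + 3.25 λ).
Solving: λ (I_D1 V_DS2 − I_D2 V_DS1) = I_D2 − I_D1, so λ = (6.97 − 5.01) / (5.01 × 7.93 − 6.97 × 3.25) = 1.96 / 17.1 = 0.115 V⁻¹.

λ = 0.115 V⁻¹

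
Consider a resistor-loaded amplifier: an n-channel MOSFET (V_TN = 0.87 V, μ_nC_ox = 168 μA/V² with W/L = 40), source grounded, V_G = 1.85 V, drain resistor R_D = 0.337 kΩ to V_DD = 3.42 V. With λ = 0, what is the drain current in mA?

I_D = 3.23 mA

V_GS = V_G = 1.85 V, so V_ov = 1.85 − 0.87 = 0.98 V.
k_n = μ_nC_ox · (W/L) = 6.72 mA/V².
Assume saturation: I_D = ½ k_n V_ov² = 0.5 × 6.72 × 0.98² = 3.23 mA, giving V_DS = V_DD − I_D R_D = 3.42 − 3.23 × 0.337 = 2.33 V.
V_DS = 2.33 V ≥ V_ov = 0.98 V, confirming saturation.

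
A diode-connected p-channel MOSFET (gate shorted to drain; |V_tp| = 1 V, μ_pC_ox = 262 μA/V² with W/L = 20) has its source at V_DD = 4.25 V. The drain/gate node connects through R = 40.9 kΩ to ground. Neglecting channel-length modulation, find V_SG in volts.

With gate tied to drain, V_SG = V_SD ≥ V_SG − |V_tp|, so the device is in saturation.
k_p = μ_pC_ox · (W/L) = 5.24 mA/V².
KCL at the drain: ½ k_p (V_SG − |V_tp|)² = (V_DD − V_SG)/R.
Let x = V_SG − 1. Then 107 x² + x − 3.25 = 0, giving x = 0.17 V (positive root), so V_SG = 1.17 V.
I_D = (V_DD − V_SG)/R = (4.25 − 1.17) / 40.9 = 0.0753 mA.

V_SG = 1.17 V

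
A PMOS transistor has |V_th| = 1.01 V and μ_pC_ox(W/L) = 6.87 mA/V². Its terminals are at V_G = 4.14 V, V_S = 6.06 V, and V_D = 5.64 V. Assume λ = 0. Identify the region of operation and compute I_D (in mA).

V_SG = V_S − V_G = 6.06 − 4.14 = 1.92 V; V_SD = V_S − V_D = 6.06 − 5.64 = 0.42 V.
V_ov = V_SG − |V_th| = 1.92 − 1.01 = 0.91 V.
Since V_SD = 0.42 V < V_ov = 0.91 V, the device is in the triode region.
I_D = k_p [V_ov · V_SD − ½ V_SD²] = 6.87 × [0.91 × 0.42 − 0.5 × 0.42²] = 2.02 mA.

Triode; I_D = 2.02 mA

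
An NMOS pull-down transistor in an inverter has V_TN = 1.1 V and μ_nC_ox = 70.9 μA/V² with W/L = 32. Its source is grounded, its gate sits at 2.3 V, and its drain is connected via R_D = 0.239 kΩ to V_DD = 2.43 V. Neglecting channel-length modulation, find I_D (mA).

I_D = 1.63 mA

V_GS = V_G = 2.3 V, so V_ov = 2.3 − 1.1 = 1.2 V.
k_n = μ_nC_ox · (W/L) = 2.269 mA/V².
Assume saturation: I_D = ½ k_n V_ov² = 0.5 × 2.269 × 1.2² = 1.63 mA, giving V_DS = V_DD − I_D R_D = 2.43 − 1.63 × 0.239 = 2.04 V.
V_DS = 2.04 V ≥ V_ov = 1.2 V, confirming saturation.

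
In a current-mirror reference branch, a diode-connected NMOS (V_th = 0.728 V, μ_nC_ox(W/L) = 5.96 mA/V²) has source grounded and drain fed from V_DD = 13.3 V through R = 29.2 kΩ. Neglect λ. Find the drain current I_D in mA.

With gate tied to drain, V_GS = V_DS ≥ V_GS − V_th, so the device is in saturation.
KCL at the drain: ½ k_n (V_GS − V_th)² = (V_DD − V_GS)/R.
Let x = V_GS − 0.728. Then 87 x² + x − 12.57 = 0, giving x = 0.374 V (positive root), so V_GS = 1.1 V.
I_D = (V_DD − V_GS)/R = (13.3 − 1.1) / 29.2 = 0.418 mA.

I_D = 0.418 mA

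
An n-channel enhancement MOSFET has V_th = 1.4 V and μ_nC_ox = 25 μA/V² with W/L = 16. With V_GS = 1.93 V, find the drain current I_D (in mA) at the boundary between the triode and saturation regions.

I_D = 0.0562 mA

At the boundary V_DS = V_ov = V_GS − V_th = 1.93 − 1.4 = 0.53 V.
k_n = μ_nC_ox · (W/L) = 0.4 mA/V².
I_D = ½ k_n V_ov² = 0.5 × 0.4 × 0.53² = 0.0562 mA.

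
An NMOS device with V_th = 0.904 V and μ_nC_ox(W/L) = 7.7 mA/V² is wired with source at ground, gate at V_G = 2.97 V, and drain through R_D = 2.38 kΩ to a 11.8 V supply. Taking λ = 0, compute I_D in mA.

V_GS = V_G = 2.97 V, so V_ov = 2.97 − 0.904 = 2.07 V.
Assume saturation: I_D = ½ k_n V_ov² = 0.5 × 7.7 × 2.07² = 16.4 mA, giving V_DS = V_DD − I_D R_D = 11.8 − 16.4 × 2.38 = -27.3 V.
But -27.3 V < V_ov = 2.07 V, so the device is actually in triode.
In triode I_D = k_n[V_ov V_DS − ½ V_DS²] and I_D = (V_DD − V_DS)/R_D. Equating: 9.16 V_DS² − 38.86 V_DS + 11.8 = 0, giving V_DS = 0.329 V (the root below V_ov).
I_D = (11.8 − 0.329) / 2.38 = 4.82 mA.

I_D = 4.82 mA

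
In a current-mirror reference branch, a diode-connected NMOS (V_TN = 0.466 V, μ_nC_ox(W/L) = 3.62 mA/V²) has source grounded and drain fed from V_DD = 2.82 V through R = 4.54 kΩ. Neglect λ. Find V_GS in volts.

With gate tied to drain, V_GS = V_DS ≥ V_GS − V_TN, so the device is in saturation.
KCL at the drain: ½ k_n (V_GS − V_TN)² = (V_DD − V_GS)/R.
Let x = V_GS − 0.466. Then 8.22 x² + x − 2.354 = 0, giving x = 0.478 V (positive root), so V_GS = 0.944 V.
I_D = (V_DD − V_GS)/R = (2.82 − 0.944) / 4.54 = 0.413 mA.

V_GS = 0.944 V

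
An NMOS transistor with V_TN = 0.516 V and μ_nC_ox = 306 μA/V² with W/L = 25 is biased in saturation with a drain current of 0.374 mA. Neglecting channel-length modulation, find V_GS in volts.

k_n = μ_nC_ox · (W/L) = 7.65 mA/V².
In saturation I_D = ½ k_n (V_GS − V_TN)², so V_GS − V_TN = √(2 I_D / k_n) = √(2 × 0.374 / 7.65) = 0.313 V.
V_GS = 0.516 + 0.313 = 0.829 V.

V_GS = 0.829 V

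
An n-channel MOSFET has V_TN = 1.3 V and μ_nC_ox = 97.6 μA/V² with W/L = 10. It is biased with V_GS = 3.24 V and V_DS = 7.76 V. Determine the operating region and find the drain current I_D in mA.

Saturation; I_D = 1.84 mA

k_n = μ_nC_ox · (W/L) = 0.976 mA/V².
V_ov = V_GS − V_TN = 3.24 − 1.3 = 1.94 V.
Since V_DS = 7.76 V ≥ V_ov = 1.94 V, the device is in saturation.
I_D = ½ k_n V_ov² = 0.5 × 0.976 × 1.94² = 1.84 mA.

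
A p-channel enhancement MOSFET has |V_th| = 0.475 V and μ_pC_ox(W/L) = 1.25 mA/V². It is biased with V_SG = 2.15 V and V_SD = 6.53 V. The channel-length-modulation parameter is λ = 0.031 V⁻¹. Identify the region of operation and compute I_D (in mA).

V_ov = V_SG − |V_th| = 2.15 − 0.475 = 1.67 V.
Since V_SD = 6.53 V ≥ V_ov = 1.67 V, the device is in saturation.
I_D = ½ k_p V_ov² (1 + λ V_SD) = 0.5 × 1.25 × 1.67² × (1 + 0.031 × 6.53) = 2.11 mA.

Saturation; I_D = 2.11 mA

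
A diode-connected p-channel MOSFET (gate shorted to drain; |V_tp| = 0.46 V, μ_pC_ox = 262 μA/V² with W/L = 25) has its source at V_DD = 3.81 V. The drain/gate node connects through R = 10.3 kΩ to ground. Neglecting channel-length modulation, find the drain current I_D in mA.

I_D = 0.296 mA

With gate tied to drain, V_SG = V_SD ≥ V_SG − |V_tp|, so the device is in saturation.
k_p = μ_pC_ox · (W/L) = 6.55 mA/V².
KCL at the drain: ½ k_p (V_SG − |V_tp|)² = (V_DD − V_SG)/R.
Let x = V_SG − 0.46. Then 33.7 x² + x − 3.35 = 0, giving x = 0.301 V (positive root), so V_SG = 0.761 V.
I_D = (V_DD − V_SG)/R = (3.81 − 0.761) / 10.3 = 0.296 mA.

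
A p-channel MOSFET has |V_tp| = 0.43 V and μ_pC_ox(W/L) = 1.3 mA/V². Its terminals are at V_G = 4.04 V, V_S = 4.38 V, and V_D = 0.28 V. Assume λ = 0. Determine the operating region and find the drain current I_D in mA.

Cutoff; I_D = 0 mA

V_SG = V_S − V_G = 4.38 − 4.04 = 0.34 V; V_SD = V_S − V_D = 4.38 − 0.28 = 4.1 V.
V_SG = 0.34 V < |V_tp| = 0.43 V, so the transistor is in cutoff.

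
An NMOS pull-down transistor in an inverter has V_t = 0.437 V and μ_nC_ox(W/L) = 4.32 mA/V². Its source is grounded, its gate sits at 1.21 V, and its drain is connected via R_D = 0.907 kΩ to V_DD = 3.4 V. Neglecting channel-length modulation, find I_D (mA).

I_D = 1.29 mA

V_GS = V_G = 1.21 V, so V_ov = 1.21 − 0.437 = 0.773 V.
Assume saturation: I_D = ½ k_n V_ov² = 0.5 × 4.32 × 0.773² = 1.29 mA, giving V_DS = V_DD − I_D R_D = 3.4 − 1.29 × 0.907 = 2.23 V.
V_DS = 2.23 V ≥ V_ov = 0.773 V, confirming saturation.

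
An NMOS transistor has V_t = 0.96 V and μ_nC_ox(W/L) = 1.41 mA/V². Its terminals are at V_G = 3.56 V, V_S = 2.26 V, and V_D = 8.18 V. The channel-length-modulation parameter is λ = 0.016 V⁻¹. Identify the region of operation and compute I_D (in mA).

Saturation; I_D = 0.0892 mA

V_GS = V_G − V_S = 3.56 − 2.26 = 1.3 V; V_DS = V_D − V_S = 8.18 − 2.26 = 5.92 V.
V_ov = V_GS − V_t = 1.3 − 0.96 = 0.34 V.
Since V_DS = 5.92 V ≥ V_ov = 0.34 V, the device is in saturation.
I_D = ½ k_n V_ov² (1 + λ V_DS) = 0.5 × 1.41 × 0.34² × (1 + 0.016 × 5.92) = 0.0892 mA.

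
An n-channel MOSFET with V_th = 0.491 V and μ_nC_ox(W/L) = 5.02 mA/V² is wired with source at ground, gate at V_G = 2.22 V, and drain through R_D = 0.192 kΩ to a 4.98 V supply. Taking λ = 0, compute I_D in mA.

I_D = 7.50 mA

V_GS = V_G = 2.22 V, so V_ov = 2.22 − 0.491 = 1.73 V.
Assume saturation: I_D = ½ k_n V_ov² = 0.5 × 5.02 × 1.73² = 7.5 mA, giving V_DS = V_DD − I_D R_D = 4.98 − 7.5 × 0.192 = 3.54 V.
V_DS = 3.54 V ≥ V_ov = 1.73 V, confirming saturation.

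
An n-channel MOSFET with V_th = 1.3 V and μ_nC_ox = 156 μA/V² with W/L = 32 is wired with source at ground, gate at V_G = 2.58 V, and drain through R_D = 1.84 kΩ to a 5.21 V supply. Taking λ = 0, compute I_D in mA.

I_D = 2.56 mA

V_GS = V_G = 2.58 V, so V_ov = 2.58 − 1.3 = 1.28 V.
k_n = μ_nC_ox · (W/L) = 4.992 mA/V².
Assume saturation: I_D = ½ k_n V_ov² = 0.5 × 4.992 × 1.28² = 4.09 mA, giving V_DS = V_DD − I_D R_D = 5.21 − 4.09 × 1.84 = -2.31 V.
But -2.31 V < V_ov = 1.28 V, so the device is actually in triode.
In triode I_D = k_n[V_ov V_DS − ½ V_DS²] and I_D = (V_DD − V_DS)/R_D. Equating: 4.59 V_DS² − 12.76 V_DS + 5.21 = 0, giving V_DS = 0.498 V (the root below V_ov).
I_D = (5.21 − 0.498) / 1.84 = 2.56 mA.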